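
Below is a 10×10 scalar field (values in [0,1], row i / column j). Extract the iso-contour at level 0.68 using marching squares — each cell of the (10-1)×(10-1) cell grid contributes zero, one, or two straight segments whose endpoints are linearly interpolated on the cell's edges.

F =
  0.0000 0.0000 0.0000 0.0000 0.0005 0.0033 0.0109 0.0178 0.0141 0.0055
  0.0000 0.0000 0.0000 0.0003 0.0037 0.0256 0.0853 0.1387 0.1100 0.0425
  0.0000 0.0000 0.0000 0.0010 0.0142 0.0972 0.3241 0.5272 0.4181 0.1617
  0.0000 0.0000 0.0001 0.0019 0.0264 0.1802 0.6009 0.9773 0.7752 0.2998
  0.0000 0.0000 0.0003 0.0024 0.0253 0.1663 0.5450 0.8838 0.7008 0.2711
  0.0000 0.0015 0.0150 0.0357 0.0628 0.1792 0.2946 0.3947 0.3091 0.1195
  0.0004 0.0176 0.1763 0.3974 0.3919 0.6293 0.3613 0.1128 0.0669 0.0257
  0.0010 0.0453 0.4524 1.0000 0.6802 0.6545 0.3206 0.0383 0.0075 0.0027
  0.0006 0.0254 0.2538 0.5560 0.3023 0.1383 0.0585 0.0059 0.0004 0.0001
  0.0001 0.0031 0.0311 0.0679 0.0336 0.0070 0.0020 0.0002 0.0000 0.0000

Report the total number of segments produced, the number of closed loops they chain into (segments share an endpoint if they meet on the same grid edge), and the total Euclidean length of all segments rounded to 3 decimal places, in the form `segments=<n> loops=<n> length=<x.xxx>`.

cell (2,6): code 0100 → (2.339,7.000)–(3.000,6.210)
cell (2,7): code 1100 → (2.733,8.000)–(2.339,7.000)
cell (2,8): code 1000 → (3.000,8.200)–(2.733,8.000)
cell (3,6): code 0110 → (3.000,6.210)–(4.000,6.398)
cell (3,8): code 1001 → (4.000,8.048)–(3.000,8.200)
cell (4,6): code 0010 → (4.000,6.398)–(4.417,7.000)
cell (4,7): code 0011 → (4.417,7.000)–(4.053,8.000)
cell (4,8): code 0001 → (4.053,8.000)–(4.000,8.048)
cell (6,2): code 0100 → (6.469,3.000)–(7.000,2.416)
cell (6,3): code 1100 → (6.999,4.000)–(6.469,3.000)
cell (6,4): code 1000 → (7.000,4.008)–(6.999,4.000)
cell (7,2): code 0010 → (7.000,2.416)–(7.721,3.000)
cell (7,3): code 0011 → (7.721,3.000)–(7.001,4.000)
cell (7,4): code 0001 → (7.001,4.000)–(7.000,4.008)
total: 14 segments, chained into 2 closed loop(s), length Σ = 10.431905

segments=14 loops=2 length=10.432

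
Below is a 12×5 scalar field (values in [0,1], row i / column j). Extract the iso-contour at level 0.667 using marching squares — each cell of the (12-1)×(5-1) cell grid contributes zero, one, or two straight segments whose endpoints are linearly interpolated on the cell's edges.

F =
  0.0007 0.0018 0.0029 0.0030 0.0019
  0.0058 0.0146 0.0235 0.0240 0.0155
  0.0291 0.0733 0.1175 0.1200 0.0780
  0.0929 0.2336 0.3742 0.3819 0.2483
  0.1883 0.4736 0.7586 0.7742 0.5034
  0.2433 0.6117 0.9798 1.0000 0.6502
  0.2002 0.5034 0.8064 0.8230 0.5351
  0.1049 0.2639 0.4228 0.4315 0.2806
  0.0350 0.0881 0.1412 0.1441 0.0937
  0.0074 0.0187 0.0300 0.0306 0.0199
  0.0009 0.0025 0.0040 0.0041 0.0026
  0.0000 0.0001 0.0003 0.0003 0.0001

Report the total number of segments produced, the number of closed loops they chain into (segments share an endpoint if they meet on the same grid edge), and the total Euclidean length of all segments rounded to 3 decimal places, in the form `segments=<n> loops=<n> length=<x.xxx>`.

cell (3,1): code 0100 → (3.762,2.000)–(4.000,1.679)
cell (3,2): code 1100 → (3.727,3.000)–(3.762,2.000)
cell (3,3): code 1000 → (4.000,3.396)–(3.727,3.000)
cell (4,1): code 0110 → (4.000,1.679)–(5.000,1.150)
cell (4,3): code 1001 → (5.000,3.952)–(4.000,3.396)
cell (5,1): code 0110 → (5.000,1.150)–(6.000,1.540)
cell (5,3): code 1001 → (6.000,3.542)–(5.000,3.952)
cell (6,1): code 0010 → (6.000,1.540)–(6.363,2.000)
cell (6,2): code 0011 → (6.363,2.000)–(6.398,3.000)
cell (6,3): code 0001 → (6.398,3.000)–(6.000,3.542)
total: 10 segments, chained into 1 closed loop(s), length Σ = 8.570535

segments=10 loops=1 length=8.571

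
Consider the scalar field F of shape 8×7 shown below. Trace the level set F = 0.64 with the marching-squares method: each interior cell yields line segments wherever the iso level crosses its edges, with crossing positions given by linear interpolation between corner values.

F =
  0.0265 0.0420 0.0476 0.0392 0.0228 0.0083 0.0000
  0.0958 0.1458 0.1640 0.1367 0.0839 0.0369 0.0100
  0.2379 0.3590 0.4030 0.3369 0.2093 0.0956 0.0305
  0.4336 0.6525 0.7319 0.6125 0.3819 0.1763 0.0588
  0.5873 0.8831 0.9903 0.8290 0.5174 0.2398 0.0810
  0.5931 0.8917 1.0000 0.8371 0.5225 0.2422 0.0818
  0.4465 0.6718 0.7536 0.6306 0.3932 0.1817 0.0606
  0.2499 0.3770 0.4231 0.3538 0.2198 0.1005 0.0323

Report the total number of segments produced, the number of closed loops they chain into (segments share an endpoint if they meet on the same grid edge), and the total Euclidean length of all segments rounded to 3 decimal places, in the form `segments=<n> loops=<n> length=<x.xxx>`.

segments=14 loops=1 length=11.146

cell (2,0): code 0100 → (2.957,1.000)–(3.000,0.943)
cell (2,1): code 1100 → (2.721,2.000)–(2.957,1.000)
cell (2,2): code 1000 → (3.000,2.770)–(2.721,2.000)
cell (3,0): code 0110 → (3.000,0.943)–(4.000,0.178)
cell (3,2): code 1101 → (3.127,3.000)–(3.000,2.770)
cell (3,3): code 1000 → (4.000,3.607)–(3.127,3.000)
cell (4,0): code 0110 → (4.000,0.178)–(5.000,0.157)
cell (4,3): code 1001 → (5.000,3.627)–(4.000,3.607)
cell (5,0): code 0110 → (5.000,0.157)–(6.000,0.859)
cell (5,2): code 1011 → (6.000,2.924)–(5.954,3.000)
cell (5,3): code 0001 → (5.954,3.000)–(5.000,3.627)
cell (6,0): code 0010 → (6.000,0.859)–(6.108,1.000)
cell (6,1): code 0011 → (6.108,1.000)–(6.344,2.000)
cell (6,2): code 0001 → (6.344,2.000)–(6.000,2.924)
total: 14 segments, chained into 1 closed loop(s), length Σ = 11.145989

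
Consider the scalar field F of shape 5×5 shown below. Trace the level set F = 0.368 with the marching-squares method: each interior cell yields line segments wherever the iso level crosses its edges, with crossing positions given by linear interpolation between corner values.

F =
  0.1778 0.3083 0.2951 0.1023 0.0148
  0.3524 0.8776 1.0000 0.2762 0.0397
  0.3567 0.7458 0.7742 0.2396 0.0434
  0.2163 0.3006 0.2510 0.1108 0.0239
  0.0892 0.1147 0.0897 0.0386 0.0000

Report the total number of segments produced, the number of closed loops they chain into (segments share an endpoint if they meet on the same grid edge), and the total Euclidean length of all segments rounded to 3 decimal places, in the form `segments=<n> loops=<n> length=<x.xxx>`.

cell (0,0): code 0100 → (0.105,1.000)–(1.000,0.030)
cell (0,1): code 1100 → (0.103,2.000)–(0.105,1.000)
cell (0,2): code 1000 → (1.000,2.873)–(0.103,2.000)
cell (1,0): code 0110 → (1.000,0.030)–(2.000,0.029)
cell (1,2): code 1001 → (2.000,2.760)–(1.000,2.873)
cell (2,0): code 0010 → (2.000,0.029)–(2.849,1.000)
cell (2,1): code 0011 → (2.849,1.000)–(2.776,2.000)
cell (2,2): code 0001 → (2.776,2.000)–(2.000,2.760)
total: 8 segments, chained into 1 closed loop(s), length Σ = 8.956503

segments=8 loops=1 length=8.957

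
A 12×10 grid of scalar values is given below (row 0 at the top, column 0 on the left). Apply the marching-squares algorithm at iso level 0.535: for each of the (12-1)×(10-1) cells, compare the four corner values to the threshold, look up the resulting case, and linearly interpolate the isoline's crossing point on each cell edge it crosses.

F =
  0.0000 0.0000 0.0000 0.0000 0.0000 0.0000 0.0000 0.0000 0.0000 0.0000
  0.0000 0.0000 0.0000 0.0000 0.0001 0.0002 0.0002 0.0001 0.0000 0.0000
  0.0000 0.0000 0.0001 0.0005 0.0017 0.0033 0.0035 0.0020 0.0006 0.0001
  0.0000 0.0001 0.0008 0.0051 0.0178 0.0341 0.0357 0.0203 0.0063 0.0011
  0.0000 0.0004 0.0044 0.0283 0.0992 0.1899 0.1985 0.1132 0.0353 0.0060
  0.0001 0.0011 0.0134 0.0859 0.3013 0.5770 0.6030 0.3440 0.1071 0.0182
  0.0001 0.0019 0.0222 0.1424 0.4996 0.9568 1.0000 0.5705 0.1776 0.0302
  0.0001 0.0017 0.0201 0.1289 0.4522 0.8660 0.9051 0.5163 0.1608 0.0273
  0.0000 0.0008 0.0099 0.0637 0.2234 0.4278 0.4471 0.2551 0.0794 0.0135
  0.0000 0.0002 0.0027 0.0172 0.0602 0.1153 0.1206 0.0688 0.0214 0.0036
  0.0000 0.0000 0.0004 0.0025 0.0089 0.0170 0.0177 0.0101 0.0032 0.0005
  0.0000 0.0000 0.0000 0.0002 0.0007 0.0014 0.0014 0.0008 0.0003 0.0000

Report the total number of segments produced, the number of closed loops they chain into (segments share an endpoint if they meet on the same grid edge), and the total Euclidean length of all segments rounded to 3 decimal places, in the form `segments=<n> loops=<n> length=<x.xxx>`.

cell (4,4): code 0100 → (4.892,5.000)–(5.000,4.848)
cell (4,5): code 1100 → (4.832,6.000)–(4.892,5.000)
cell (4,6): code 1000 → (5.000,6.263)–(4.832,6.000)
cell (5,4): code 0110 → (5.000,4.848)–(6.000,4.077)
cell (5,6): code 1101 → (5.843,7.000)–(5.000,6.263)
cell (5,7): code 1000 → (6.000,7.090)–(5.843,7.000)
cell (6,4): code 0110 → (6.000,4.077)–(7.000,4.200)
cell (6,6): code 1011 → (7.000,6.952)–(6.655,7.000)
cell (6,7): code 0001 → (6.655,7.000)–(6.000,7.090)
cell (7,4): code 0010 → (7.000,4.200)–(7.755,5.000)
cell (7,5): code 0011 → (7.755,5.000)–(7.808,6.000)
cell (7,6): code 0001 → (7.808,6.000)–(7.000,6.952)
total: 12 segments, chained into 1 closed loop(s), length Σ = 9.431210

segments=12 loops=1 length=9.431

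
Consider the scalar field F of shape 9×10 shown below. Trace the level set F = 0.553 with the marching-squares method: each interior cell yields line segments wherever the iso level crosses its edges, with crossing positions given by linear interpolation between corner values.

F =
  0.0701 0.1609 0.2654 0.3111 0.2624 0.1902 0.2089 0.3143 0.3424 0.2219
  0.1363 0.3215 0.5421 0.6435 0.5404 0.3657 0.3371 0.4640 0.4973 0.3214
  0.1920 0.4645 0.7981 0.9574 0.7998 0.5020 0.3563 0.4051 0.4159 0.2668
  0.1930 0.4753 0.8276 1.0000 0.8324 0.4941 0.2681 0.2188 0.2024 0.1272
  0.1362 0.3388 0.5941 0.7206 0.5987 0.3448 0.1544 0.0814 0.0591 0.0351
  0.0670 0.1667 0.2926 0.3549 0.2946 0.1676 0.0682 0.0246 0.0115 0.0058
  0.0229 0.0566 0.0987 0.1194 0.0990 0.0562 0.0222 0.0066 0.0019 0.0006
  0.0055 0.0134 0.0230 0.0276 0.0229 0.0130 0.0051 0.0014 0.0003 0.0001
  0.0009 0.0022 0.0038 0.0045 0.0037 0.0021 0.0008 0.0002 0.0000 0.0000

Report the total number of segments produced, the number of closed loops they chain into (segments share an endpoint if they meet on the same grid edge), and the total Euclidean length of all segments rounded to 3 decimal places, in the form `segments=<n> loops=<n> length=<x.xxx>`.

segments=14 loops=1 length=11.477

cell (0,2): code 0100 → (0.728,3.000)–(1.000,2.107)
cell (0,3): code 1000 → (1.000,3.878)–(0.728,3.000)
cell (1,1): code 0100 → (1.043,2.000)–(2.000,1.265)
cell (1,2): code 1110 → (1.000,2.107)–(1.043,2.000)
cell (1,3): code 1101 → (1.049,4.000)–(1.000,3.878)
cell (1,4): code 1000 → (2.000,4.829)–(1.049,4.000)
cell (2,1): code 0110 → (2.000,1.265)–(3.000,1.221)
cell (2,4): code 1001 → (3.000,4.826)–(2.000,4.829)
cell (3,1): code 0110 → (3.000,1.221)–(4.000,1.839)
cell (3,4): code 1001 → (4.000,4.180)–(3.000,4.826)
cell (4,1): code 0010 → (4.000,1.839)–(4.136,2.000)
cell (4,2): code 0011 → (4.136,2.000)–(4.458,3.000)
cell (4,3): code 0011 → (4.458,3.000)–(4.150,4.000)
cell (4,4): code 0001 → (4.150,4.000)–(4.000,4.180)
total: 14 segments, chained into 1 closed loop(s), length Σ = 11.477485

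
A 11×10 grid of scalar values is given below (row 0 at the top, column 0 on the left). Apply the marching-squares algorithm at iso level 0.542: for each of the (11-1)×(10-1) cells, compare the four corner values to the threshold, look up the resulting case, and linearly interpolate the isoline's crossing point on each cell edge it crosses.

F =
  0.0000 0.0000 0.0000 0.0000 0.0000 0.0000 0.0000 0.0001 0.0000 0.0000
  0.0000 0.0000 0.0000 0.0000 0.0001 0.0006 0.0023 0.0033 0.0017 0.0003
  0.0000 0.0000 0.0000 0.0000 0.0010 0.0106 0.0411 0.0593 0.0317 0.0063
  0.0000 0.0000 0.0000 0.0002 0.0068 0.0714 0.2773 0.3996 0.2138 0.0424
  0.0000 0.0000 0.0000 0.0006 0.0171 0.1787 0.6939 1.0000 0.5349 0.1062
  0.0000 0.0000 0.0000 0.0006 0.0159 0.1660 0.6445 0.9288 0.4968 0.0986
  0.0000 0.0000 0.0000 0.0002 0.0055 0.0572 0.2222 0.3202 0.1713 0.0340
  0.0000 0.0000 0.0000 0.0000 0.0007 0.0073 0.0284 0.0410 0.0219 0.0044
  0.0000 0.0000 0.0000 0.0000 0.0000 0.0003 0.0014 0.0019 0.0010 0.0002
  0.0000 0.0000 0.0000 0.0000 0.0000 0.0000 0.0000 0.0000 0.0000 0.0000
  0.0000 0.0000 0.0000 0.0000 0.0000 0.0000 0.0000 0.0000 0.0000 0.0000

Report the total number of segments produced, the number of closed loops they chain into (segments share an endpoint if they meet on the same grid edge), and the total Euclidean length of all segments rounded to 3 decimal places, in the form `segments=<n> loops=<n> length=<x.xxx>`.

segments=8 loops=1 length=7.294

cell (3,5): code 0100 → (3.635,6.000)–(4.000,5.705)
cell (3,6): code 1100 → (3.237,7.000)–(3.635,6.000)
cell (3,7): code 1000 → (4.000,7.985)–(3.237,7.000)
cell (4,5): code 0110 → (4.000,5.705)–(5.000,5.786)
cell (4,7): code 1001 → (5.000,7.895)–(4.000,7.985)
cell (5,5): code 0010 → (5.000,5.786)–(5.243,6.000)
cell (5,6): code 0011 → (5.243,6.000)–(5.636,7.000)
cell (5,7): code 0001 → (5.636,7.000)–(5.000,7.895)
total: 8 segments, chained into 1 closed loop(s), length Σ = 7.294268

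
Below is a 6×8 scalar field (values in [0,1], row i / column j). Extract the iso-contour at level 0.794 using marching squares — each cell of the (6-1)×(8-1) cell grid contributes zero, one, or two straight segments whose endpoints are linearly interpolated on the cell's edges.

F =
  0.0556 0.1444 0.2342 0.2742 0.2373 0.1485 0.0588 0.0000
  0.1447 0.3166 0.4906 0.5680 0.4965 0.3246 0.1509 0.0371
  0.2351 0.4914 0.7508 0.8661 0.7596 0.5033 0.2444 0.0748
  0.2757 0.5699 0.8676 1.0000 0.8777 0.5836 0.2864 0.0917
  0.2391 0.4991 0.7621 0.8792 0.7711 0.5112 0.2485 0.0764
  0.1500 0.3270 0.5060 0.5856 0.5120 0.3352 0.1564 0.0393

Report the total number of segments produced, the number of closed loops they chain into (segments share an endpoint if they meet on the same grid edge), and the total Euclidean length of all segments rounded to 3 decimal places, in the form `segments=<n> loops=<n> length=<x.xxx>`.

cell (1,2): code 0100 → (1.758,3.000)–(2.000,2.375)
cell (1,3): code 1000 → (2.000,3.677)–(1.758,3.000)
cell (2,1): code 0100 → (2.370,2.000)–(3.000,1.753)
cell (2,2): code 1110 → (2.000,2.375)–(2.370,2.000)
cell (2,3): code 1101 → (2.291,4.000)–(2.000,3.677)
cell (2,4): code 1000 → (3.000,4.285)–(2.291,4.000)
cell (3,1): code 0010 → (3.000,1.753)–(3.698,2.000)
cell (3,2): code 0111 → (3.698,2.000)–(4.000,2.272)
cell (3,3): code 1011 → (4.000,3.788)–(3.785,4.000)
cell (3,4): code 0001 → (3.785,4.000)–(3.000,4.285)
cell (4,2): code 0010 → (4.000,2.272)–(4.290,3.000)
cell (4,3): code 0001 → (4.290,3.000)–(4.000,3.788)
total: 12 segments, chained into 1 closed loop(s), length Σ = 7.698624

segments=12 loops=1 length=7.699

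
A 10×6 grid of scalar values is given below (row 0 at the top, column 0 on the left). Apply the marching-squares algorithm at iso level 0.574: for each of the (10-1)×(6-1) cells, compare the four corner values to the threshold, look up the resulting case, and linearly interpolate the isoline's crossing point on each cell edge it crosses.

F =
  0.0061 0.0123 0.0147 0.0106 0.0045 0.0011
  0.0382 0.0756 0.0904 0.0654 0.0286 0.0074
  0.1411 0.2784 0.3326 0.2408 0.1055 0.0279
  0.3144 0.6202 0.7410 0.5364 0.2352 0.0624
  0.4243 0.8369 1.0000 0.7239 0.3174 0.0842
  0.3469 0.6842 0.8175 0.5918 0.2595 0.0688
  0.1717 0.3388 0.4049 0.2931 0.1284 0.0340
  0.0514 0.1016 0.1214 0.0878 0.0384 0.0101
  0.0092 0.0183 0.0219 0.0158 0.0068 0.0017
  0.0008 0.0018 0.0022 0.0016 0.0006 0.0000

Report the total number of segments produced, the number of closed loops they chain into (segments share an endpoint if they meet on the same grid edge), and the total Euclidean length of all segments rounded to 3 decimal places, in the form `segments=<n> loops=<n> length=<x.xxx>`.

segments=12 loops=1 length=9.217

cell (2,0): code 0100 → (2.865,1.000)–(3.000,0.849)
cell (2,1): code 1100 → (2.591,2.000)–(2.865,1.000)
cell (2,2): code 1000 → (3.000,2.816)–(2.591,2.000)
cell (3,0): code 0110 → (3.000,0.849)–(4.000,0.363)
cell (3,2): code 1101 → (3.201,3.000)–(3.000,2.816)
cell (3,3): code 1000 → (4.000,3.369)–(3.201,3.000)
cell (4,0): code 0110 → (4.000,0.363)–(5.000,0.673)
cell (4,3): code 1001 → (5.000,3.054)–(4.000,3.369)
cell (5,0): code 0010 → (5.000,0.673)–(5.319,1.000)
cell (5,1): code 0011 → (5.319,1.000)–(5.590,2.000)
cell (5,2): code 0011 → (5.590,2.000)–(5.060,3.000)
cell (5,3): code 0001 → (5.060,3.000)–(5.000,3.054)
total: 12 segments, chained into 1 closed loop(s), length Σ = 9.217243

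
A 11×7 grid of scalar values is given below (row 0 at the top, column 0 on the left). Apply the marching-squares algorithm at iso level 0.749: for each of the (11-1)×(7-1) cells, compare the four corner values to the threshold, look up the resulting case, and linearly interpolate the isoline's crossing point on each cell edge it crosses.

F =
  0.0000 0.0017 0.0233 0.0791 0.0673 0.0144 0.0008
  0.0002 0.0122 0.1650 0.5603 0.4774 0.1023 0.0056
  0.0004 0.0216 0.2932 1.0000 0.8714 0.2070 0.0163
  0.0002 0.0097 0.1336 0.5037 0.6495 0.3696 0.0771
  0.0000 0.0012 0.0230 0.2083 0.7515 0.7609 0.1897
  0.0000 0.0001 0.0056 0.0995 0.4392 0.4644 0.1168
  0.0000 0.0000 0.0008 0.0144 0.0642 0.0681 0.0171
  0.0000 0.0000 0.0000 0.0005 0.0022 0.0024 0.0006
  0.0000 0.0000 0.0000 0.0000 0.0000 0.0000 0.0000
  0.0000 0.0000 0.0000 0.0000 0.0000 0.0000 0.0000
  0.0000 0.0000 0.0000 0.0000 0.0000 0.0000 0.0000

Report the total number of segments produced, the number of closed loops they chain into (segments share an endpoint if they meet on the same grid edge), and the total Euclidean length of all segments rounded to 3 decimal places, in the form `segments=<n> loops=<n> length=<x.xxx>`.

segments=12 loops=2 length=6.384

cell (1,2): code 0100 → (1.429,3.000)–(2.000,2.645)
cell (1,3): code 1100 → (1.689,4.000)–(1.429,3.000)
cell (1,4): code 1000 → (2.000,4.184)–(1.689,4.000)
cell (2,2): code 0010 → (2.000,2.645)–(2.506,3.000)
cell (2,3): code 0011 → (2.506,3.000)–(2.552,4.000)
cell (2,4): code 0001 → (2.552,4.000)–(2.000,4.184)
cell (3,3): code 0100 → (3.975,4.000)–(4.000,3.995)
cell (3,4): code 1100 → (3.970,5.000)–(3.975,4.000)
cell (3,5): code 1000 → (4.000,5.021)–(3.970,5.000)
cell (4,3): code 0010 → (4.000,3.995)–(4.008,4.000)
cell (4,4): code 0011 → (4.008,4.000)–(4.040,5.000)
cell (4,5): code 0001 → (4.040,5.000)–(4.000,5.021)
total: 12 segments, chained into 2 closed loop(s), length Σ = 6.384121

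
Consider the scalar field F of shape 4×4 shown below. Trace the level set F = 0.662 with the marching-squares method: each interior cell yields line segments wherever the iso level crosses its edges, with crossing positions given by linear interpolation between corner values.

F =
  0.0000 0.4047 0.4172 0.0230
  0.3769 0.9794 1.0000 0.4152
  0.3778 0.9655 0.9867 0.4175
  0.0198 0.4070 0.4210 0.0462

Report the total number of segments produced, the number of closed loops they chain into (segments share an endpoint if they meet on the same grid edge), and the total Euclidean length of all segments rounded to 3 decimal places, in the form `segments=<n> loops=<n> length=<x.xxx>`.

cell (0,0): code 0100 → (0.448,1.000)–(1.000,0.473)
cell (0,1): code 1100 → (0.420,2.000)–(0.448,1.000)
cell (0,2): code 1000 → (1.000,2.578)–(0.420,2.000)
cell (1,0): code 0110 → (1.000,0.473)–(2.000,0.484)
cell (1,2): code 1001 → (2.000,2.570)–(1.000,2.578)
cell (2,0): code 0010 → (2.000,0.484)–(2.543,1.000)
cell (2,1): code 0011 → (2.543,1.000)–(2.574,2.000)
cell (2,2): code 0001 → (2.574,2.000)–(2.000,2.570)
total: 8 segments, chained into 1 closed loop(s), length Σ = 7.141863

segments=8 loops=1 length=7.142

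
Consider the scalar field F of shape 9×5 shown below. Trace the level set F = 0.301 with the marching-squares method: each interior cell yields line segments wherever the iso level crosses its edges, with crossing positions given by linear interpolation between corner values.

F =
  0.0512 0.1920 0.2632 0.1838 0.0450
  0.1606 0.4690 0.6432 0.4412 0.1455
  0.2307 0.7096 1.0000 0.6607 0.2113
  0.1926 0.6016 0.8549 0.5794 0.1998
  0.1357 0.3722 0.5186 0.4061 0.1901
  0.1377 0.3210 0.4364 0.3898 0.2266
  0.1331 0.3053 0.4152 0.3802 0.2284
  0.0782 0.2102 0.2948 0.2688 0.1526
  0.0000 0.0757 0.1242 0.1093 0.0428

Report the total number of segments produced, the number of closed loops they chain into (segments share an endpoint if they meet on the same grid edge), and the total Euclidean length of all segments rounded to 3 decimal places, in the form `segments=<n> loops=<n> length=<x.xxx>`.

cell (0,0): code 0100 → (0.394,1.000)–(1.000,0.455)
cell (0,1): code 1100 → (0.099,2.000)–(0.394,1.000)
cell (0,2): code 1100 → (0.455,3.000)–(0.099,2.000)
cell (0,3): code 1000 → (1.000,3.474)–(0.455,3.000)
cell (1,0): code 0110 → (1.000,0.455)–(2.000,0.147)
cell (1,3): code 1001 → (2.000,3.800)–(1.000,3.474)
cell (2,0): code 0110 → (2.000,0.147)–(3.000,0.265)
cell (2,3): code 1001 → (3.000,3.733)–(2.000,3.800)
cell (3,0): code 0110 → (3.000,0.265)–(4.000,0.699)
cell (3,3): code 1001 → (4.000,3.487)–(3.000,3.733)
cell (4,0): code 0110 → (4.000,0.699)–(5.000,0.891)
cell (4,3): code 1001 → (5.000,3.544)–(4.000,3.487)
cell (5,0): code 0110 → (5.000,0.891)–(6.000,0.975)
cell (5,3): code 1001 → (6.000,3.522)–(5.000,3.544)
cell (6,0): code 0010 → (6.000,0.975)–(6.045,1.000)
cell (6,1): code 0011 → (6.045,1.000)–(6.949,2.000)
cell (6,2): code 0011 → (6.949,2.000)–(6.711,3.000)
cell (6,3): code 0001 → (6.711,3.000)–(6.000,3.522)
total: 18 segments, chained into 1 closed loop(s), length Σ = 17.201377

segments=18 loops=1 length=17.201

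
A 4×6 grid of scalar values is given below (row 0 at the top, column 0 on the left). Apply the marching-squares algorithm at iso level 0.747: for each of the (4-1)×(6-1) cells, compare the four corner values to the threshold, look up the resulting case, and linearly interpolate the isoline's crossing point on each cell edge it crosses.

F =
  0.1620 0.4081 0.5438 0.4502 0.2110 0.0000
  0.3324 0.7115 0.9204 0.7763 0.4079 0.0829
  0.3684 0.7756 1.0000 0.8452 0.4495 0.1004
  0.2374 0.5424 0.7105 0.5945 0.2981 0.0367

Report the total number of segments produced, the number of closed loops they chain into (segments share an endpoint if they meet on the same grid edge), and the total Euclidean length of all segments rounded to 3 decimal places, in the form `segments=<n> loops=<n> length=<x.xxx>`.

cell (0,1): code 0100 → (0.540,2.000)–(1.000,1.170)
cell (0,2): code 1100 → (0.910,3.000)–(0.540,2.000)
cell (0,3): code 1000 → (1.000,3.080)–(0.910,3.000)
cell (1,0): code 0100 → (1.554,1.000)–(2.000,0.930)
cell (1,1): code 1110 → (1.000,1.170)–(1.554,1.000)
cell (1,3): code 1001 → (2.000,3.248)–(1.000,3.080)
cell (2,0): code 0010 → (2.000,0.930)–(2.123,1.000)
cell (2,1): code 0011 → (2.123,1.000)–(2.874,2.000)
cell (2,2): code 0011 → (2.874,2.000)–(2.392,3.000)
cell (2,3): code 0001 → (2.392,3.000)–(2.000,3.248)
total: 10 segments, chained into 1 closed loop(s), length Σ = 7.146758

segments=10 loops=1 length=7.147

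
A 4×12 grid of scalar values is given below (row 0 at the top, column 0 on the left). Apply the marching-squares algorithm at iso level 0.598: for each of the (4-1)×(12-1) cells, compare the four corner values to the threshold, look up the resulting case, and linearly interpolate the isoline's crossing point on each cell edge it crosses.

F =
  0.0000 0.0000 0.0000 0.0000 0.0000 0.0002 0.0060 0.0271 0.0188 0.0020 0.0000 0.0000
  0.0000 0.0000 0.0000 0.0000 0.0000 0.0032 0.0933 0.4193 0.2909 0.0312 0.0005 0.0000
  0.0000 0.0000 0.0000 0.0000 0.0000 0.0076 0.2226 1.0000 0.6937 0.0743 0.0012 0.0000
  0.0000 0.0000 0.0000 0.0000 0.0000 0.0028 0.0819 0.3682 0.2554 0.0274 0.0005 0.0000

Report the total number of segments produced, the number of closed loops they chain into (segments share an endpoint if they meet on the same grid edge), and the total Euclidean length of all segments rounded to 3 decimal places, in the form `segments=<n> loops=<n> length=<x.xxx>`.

cell (1,6): code 0100 → (1.308,7.000)–(2.000,6.483)
cell (1,7): code 1100 → (1.762,8.000)–(1.308,7.000)
cell (1,8): code 1000 → (2.000,8.155)–(1.762,8.000)
cell (2,6): code 0010 → (2.000,6.483)–(2.636,7.000)
cell (2,7): code 0011 → (2.636,7.000)–(2.218,8.000)
cell (2,8): code 0001 → (2.218,8.000)–(2.000,8.155)
total: 6 segments, chained into 1 closed loop(s), length Σ = 4.417212

segments=6 loops=1 length=4.417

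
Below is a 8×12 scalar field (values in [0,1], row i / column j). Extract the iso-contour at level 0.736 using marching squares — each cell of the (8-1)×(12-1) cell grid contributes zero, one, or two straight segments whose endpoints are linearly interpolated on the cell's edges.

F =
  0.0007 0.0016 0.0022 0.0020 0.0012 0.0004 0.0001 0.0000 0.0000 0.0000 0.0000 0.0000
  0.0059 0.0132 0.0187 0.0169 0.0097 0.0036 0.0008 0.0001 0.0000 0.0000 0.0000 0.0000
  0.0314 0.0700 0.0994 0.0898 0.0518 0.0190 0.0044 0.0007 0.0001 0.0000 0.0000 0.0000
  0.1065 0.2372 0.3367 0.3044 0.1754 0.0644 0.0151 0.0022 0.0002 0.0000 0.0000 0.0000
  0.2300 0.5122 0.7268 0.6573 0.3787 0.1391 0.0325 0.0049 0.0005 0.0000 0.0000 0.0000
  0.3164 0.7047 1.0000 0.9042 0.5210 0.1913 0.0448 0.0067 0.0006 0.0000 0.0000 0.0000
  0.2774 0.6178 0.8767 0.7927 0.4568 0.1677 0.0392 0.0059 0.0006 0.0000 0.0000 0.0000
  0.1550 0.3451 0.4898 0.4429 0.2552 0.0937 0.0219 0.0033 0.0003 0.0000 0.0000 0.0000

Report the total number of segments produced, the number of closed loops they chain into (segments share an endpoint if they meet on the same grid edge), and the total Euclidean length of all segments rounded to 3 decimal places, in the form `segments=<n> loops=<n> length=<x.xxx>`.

segments=8 loops=1 length=7.170

cell (4,1): code 0100 → (4.034,2.000)–(5.000,1.106)
cell (4,2): code 1100 → (4.319,3.000)–(4.034,2.000)
cell (4,3): code 1000 → (5.000,3.439)–(4.319,3.000)
cell (5,1): code 0110 → (5.000,1.106)–(6.000,1.457)
cell (5,3): code 1001 → (6.000,3.169)–(5.000,3.439)
cell (6,1): code 0010 → (6.000,1.457)–(6.364,2.000)
cell (6,2): code 0011 → (6.364,2.000)–(6.162,3.000)
cell (6,3): code 0001 → (6.162,3.000)–(6.000,3.169)
total: 8 segments, chained into 1 closed loop(s), length Σ = 7.170244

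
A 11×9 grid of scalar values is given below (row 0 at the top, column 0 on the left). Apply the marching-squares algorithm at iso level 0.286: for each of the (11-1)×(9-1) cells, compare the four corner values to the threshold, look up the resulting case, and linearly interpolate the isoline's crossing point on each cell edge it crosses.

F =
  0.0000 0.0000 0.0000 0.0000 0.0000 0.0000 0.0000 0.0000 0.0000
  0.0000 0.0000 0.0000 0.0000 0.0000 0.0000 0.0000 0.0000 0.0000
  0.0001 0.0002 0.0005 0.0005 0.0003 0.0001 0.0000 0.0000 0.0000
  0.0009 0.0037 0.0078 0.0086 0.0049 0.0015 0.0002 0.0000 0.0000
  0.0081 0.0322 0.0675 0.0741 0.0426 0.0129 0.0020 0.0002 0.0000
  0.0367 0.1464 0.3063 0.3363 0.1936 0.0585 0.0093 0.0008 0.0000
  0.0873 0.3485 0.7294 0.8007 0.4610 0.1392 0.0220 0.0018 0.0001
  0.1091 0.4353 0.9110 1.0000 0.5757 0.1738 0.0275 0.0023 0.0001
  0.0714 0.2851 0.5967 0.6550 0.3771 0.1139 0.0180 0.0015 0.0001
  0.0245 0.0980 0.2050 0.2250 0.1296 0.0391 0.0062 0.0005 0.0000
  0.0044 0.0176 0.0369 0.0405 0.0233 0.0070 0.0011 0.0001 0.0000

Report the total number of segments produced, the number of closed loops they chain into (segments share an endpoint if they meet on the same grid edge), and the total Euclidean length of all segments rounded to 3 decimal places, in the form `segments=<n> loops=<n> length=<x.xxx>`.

cell (4,1): code 0100 → (4.915,2.000)–(5.000,1.873)
cell (4,2): code 1100 → (4.808,3.000)–(4.915,2.000)
cell (4,3): code 1000 → (5.000,3.352)–(4.808,3.000)
cell (5,0): code 0100 → (5.691,1.000)–(6.000,0.761)
cell (5,1): code 1110 → (5.000,1.873)–(5.691,1.000)
cell (5,3): code 1101 → (5.346,4.000)–(5.000,3.352)
cell (5,4): code 1000 → (6.000,4.544)–(5.346,4.000)
cell (6,0): code 0110 → (6.000,0.761)–(7.000,0.542)
cell (6,4): code 1001 → (7.000,4.721)–(6.000,4.544)
cell (7,0): code 0010 → (7.000,0.542)–(7.994,1.000)
cell (7,1): code 0111 → (7.994,1.000)–(8.000,1.003)
cell (7,4): code 1001 → (8.000,4.346)–(7.000,4.721)
cell (8,1): code 0010 → (8.000,1.003)–(8.793,2.000)
cell (8,2): code 0011 → (8.793,2.000)–(8.858,3.000)
cell (8,3): code 0011 → (8.858,3.000)–(8.368,4.000)
cell (8,4): code 0001 → (8.368,4.000)–(8.000,4.346)
total: 16 segments, chained into 1 closed loop(s), length Σ = 12.752017

segments=16 loops=1 length=12.752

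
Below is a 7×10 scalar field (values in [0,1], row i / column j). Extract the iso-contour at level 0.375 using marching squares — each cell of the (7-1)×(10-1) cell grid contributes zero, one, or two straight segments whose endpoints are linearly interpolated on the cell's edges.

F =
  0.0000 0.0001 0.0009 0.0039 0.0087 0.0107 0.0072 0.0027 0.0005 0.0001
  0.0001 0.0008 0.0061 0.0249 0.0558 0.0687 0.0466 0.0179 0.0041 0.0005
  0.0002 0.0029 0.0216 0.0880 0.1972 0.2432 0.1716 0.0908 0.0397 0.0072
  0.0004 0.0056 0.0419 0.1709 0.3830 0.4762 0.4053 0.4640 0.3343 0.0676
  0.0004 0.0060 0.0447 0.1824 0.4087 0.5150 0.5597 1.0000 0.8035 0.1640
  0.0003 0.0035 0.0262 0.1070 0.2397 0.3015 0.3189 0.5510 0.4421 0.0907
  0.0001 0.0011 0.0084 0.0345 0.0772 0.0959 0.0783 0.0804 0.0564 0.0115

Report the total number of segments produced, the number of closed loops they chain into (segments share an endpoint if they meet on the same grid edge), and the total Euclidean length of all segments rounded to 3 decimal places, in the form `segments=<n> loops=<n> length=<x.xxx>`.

cell (2,3): code 0100 → (2.957,4.000)–(3.000,3.962)
cell (2,4): code 1100 → (2.566,5.000)–(2.957,4.000)
cell (2,5): code 1100 → (2.870,6.000)–(2.566,5.000)
cell (2,6): code 1100 → (2.762,7.000)–(2.870,6.000)
cell (2,7): code 1000 → (3.000,7.686)–(2.762,7.000)
cell (3,3): code 0110 → (3.000,3.962)–(4.000,3.851)
cell (3,7): code 1101 → (3.087,8.000)–(3.000,7.686)
cell (3,8): code 1000 → (4.000,8.670)–(3.087,8.000)
cell (4,3): code 0010 → (4.000,3.851)–(4.199,4.000)
cell (4,4): code 0011 → (4.199,4.000)–(4.656,5.000)
cell (4,5): code 0011 → (4.656,5.000)–(4.767,6.000)
cell (4,6): code 0111 → (4.767,6.000)–(5.000,6.242)
cell (4,8): code 1001 → (5.000,8.191)–(4.000,8.670)
cell (5,6): code 0010 → (5.000,6.242)–(5.374,7.000)
cell (5,7): code 0011 → (5.374,7.000)–(5.174,8.000)
cell (5,8): code 0001 → (5.174,8.000)–(5.000,8.191)
total: 16 segments, chained into 1 closed loop(s), length Σ = 12.295678

segments=16 loops=1 length=12.296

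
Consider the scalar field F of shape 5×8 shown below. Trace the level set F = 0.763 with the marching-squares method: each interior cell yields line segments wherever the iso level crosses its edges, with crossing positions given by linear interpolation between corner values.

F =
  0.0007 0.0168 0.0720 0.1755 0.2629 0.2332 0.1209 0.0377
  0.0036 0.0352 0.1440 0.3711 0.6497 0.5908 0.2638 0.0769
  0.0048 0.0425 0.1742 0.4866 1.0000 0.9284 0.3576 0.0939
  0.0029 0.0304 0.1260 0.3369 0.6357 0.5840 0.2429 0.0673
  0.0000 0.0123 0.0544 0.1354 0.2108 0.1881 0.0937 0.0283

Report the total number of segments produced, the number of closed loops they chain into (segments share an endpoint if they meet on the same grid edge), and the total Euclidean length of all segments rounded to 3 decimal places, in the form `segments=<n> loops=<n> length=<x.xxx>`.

segments=6 loops=1 length=4.779

cell (1,3): code 0100 → (1.323,4.000)–(2.000,3.538)
cell (1,4): code 1100 → (1.510,5.000)–(1.323,4.000)
cell (1,5): code 1000 → (2.000,5.290)–(1.510,5.000)
cell (2,3): code 0010 → (2.000,3.538)–(2.651,4.000)
cell (2,4): code 0011 → (2.651,4.000)–(2.480,5.000)
cell (2,5): code 0001 → (2.480,5.000)–(2.000,5.290)
total: 6 segments, chained into 1 closed loop(s), length Σ = 4.778526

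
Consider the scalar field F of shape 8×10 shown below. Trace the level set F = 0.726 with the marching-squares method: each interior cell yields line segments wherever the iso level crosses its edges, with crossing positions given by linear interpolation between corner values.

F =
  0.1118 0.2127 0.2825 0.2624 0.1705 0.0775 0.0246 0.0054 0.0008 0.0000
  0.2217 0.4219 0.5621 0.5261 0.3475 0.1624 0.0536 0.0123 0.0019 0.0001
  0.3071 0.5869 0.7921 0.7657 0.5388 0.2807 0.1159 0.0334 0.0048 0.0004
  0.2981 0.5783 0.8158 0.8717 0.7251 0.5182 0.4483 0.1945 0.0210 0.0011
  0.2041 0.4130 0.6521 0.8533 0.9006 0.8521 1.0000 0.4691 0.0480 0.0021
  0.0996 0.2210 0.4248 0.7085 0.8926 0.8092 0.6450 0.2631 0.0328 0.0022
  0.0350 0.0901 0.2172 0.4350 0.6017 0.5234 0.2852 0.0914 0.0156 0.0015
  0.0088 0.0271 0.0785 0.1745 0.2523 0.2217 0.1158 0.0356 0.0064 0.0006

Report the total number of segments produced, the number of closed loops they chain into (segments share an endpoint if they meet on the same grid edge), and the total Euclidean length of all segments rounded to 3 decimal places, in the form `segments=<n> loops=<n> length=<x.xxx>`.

cell (1,1): code 0100 → (1.713,2.000)–(2.000,1.678)
cell (1,2): code 1100 → (1.834,3.000)–(1.713,2.000)
cell (1,3): code 1000 → (2.000,3.175)–(1.834,3.000)
cell (2,1): code 0110 → (2.000,1.678)–(3.000,1.622)
cell (2,3): code 1001 → (3.000,3.994)–(2.000,3.175)
cell (3,1): code 0010 → (3.000,1.622)–(3.549,2.000)
cell (3,2): code 0111 → (3.549,2.000)–(4.000,2.367)
cell (3,3): code 1101 → (3.005,4.000)–(3.000,3.994)
cell (3,4): code 1100 → (3.622,5.000)–(3.005,4.000)
cell (3,5): code 1100 → (3.503,6.000)–(3.622,5.000)
cell (3,6): code 1000 → (4.000,6.516)–(3.503,6.000)
cell (4,2): code 0010 → (4.000,2.367)–(4.879,3.000)
cell (4,3): code 0111 → (4.879,3.000)–(5.000,3.095)
cell (4,5): code 1011 → (5.000,5.507)–(4.772,6.000)
cell (4,6): code 0001 → (4.772,6.000)–(4.000,6.516)
cell (5,3): code 0010 → (5.000,3.095)–(5.573,4.000)
cell (5,4): code 0011 → (5.573,4.000)–(5.291,5.000)
cell (5,5): code 0001 → (5.291,5.000)–(5.000,5.507)
total: 18 segments, chained into 1 closed loop(s), length Σ = 13.531907

segments=18 loops=1 length=13.532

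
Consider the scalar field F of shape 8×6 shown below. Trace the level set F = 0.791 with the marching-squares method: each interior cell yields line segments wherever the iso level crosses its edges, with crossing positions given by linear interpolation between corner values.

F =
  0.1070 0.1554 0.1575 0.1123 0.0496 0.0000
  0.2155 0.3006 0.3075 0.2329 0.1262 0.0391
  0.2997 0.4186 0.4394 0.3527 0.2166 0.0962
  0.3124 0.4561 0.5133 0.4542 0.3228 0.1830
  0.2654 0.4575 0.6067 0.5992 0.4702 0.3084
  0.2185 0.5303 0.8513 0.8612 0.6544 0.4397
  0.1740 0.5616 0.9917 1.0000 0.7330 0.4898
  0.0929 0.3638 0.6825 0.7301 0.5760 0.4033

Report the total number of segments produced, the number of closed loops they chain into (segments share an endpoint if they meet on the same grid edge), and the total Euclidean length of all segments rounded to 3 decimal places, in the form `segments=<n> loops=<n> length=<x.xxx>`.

segments=8 loops=1 length=6.783

cell (4,1): code 0100 → (4.753,2.000)–(5.000,1.812)
cell (4,2): code 1100 → (4.732,3.000)–(4.753,2.000)
cell (4,3): code 1000 → (5.000,3.339)–(4.732,3.000)
cell (5,1): code 0110 → (5.000,1.812)–(6.000,1.533)
cell (5,3): code 1001 → (6.000,3.783)–(5.000,3.339)
cell (6,1): code 0010 → (6.000,1.533)–(6.649,2.000)
cell (6,2): code 0011 → (6.649,2.000)–(6.774,3.000)
cell (6,3): code 0001 → (6.774,3.000)–(6.000,3.783)
total: 8 segments, chained into 1 closed loop(s), length Σ = 6.782933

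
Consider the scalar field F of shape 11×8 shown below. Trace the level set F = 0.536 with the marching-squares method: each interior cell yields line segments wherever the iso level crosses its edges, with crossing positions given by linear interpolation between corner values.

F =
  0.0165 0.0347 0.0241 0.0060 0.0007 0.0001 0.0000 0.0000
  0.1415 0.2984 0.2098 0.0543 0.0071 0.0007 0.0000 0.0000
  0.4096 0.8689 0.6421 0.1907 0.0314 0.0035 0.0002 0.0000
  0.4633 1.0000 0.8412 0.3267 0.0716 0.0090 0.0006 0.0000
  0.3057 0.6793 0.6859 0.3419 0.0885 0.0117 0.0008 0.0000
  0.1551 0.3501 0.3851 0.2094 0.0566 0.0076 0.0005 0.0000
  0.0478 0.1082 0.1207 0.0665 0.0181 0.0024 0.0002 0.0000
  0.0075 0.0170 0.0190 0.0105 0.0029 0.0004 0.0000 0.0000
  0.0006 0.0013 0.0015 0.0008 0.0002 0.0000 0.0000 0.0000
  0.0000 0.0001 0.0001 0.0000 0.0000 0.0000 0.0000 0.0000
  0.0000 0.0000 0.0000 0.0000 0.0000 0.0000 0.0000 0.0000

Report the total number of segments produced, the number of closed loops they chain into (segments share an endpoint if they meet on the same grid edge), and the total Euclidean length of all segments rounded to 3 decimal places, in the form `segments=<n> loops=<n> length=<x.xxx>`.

cell (1,0): code 0100 → (1.416,1.000)–(2.000,0.275)
cell (1,1): code 1100 → (1.755,2.000)–(1.416,1.000)
cell (1,2): code 1000 → (2.000,2.235)–(1.755,2.000)
cell (2,0): code 0110 → (2.000,0.275)–(3.000,0.135)
cell (2,2): code 1001 → (3.000,2.593)–(2.000,2.235)
cell (3,0): code 0110 → (3.000,0.135)–(4.000,0.616)
cell (3,2): code 1001 → (4.000,2.436)–(3.000,2.593)
cell (4,0): code 0010 → (4.000,0.616)–(4.435,1.000)
cell (4,1): code 0011 → (4.435,1.000)–(4.498,2.000)
cell (4,2): code 0001 → (4.498,2.000)–(4.000,2.436)
total: 10 segments, chained into 1 closed loop(s), length Σ = 8.763978

segments=10 loops=1 length=8.764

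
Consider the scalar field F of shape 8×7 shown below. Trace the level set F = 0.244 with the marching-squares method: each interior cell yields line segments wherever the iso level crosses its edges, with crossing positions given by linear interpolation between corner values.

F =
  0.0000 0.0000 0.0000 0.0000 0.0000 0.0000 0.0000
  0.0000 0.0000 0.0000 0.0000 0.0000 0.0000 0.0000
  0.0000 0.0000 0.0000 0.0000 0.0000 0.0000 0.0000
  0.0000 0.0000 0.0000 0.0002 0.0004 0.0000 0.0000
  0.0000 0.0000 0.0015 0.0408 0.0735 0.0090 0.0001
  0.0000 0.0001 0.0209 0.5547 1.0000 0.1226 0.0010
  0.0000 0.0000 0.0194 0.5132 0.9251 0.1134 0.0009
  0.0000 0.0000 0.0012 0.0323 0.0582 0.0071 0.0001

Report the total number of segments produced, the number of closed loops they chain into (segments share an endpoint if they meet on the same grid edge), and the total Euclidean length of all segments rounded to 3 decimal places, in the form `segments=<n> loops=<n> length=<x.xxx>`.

segments=8 loops=1 length=8.005

cell (4,2): code 0100 → (4.395,3.000)–(5.000,2.418)
cell (4,3): code 1100 → (4.184,4.000)–(4.395,3.000)
cell (4,4): code 1000 → (5.000,4.862)–(4.184,4.000)
cell (5,2): code 0110 → (5.000,2.418)–(6.000,2.455)
cell (5,4): code 1001 → (6.000,4.839)–(5.000,4.862)
cell (6,2): code 0010 → (6.000,2.455)–(6.560,3.000)
cell (6,3): code 0011 → (6.560,3.000)–(6.786,4.000)
cell (6,4): code 0001 → (6.786,4.000)–(6.000,4.839)
total: 8 segments, chained into 1 closed loop(s), length Σ = 8.005045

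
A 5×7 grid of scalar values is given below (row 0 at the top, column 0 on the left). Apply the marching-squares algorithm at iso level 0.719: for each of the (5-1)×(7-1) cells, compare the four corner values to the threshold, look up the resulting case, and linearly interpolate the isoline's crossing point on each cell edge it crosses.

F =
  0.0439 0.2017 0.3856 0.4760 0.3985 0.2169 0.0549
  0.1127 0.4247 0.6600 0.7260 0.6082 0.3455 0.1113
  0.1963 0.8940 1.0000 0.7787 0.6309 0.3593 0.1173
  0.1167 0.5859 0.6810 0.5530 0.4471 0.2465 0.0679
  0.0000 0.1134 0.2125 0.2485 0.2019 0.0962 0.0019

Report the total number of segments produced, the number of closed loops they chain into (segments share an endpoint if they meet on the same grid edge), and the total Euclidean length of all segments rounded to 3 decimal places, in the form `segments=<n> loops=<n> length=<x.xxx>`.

cell (0,2): code 0100 → (0.972,3.000)–(1.000,2.894)
cell (0,3): code 1000 → (1.000,3.059)–(0.972,3.000)
cell (1,0): code 0100 → (1.627,1.000)–(2.000,0.749)
cell (1,1): code 1100 → (1.174,2.000)–(1.627,1.000)
cell (1,2): code 1110 → (1.000,2.894)–(1.174,2.000)
cell (1,3): code 1001 → (2.000,3.404)–(1.000,3.059)
cell (2,0): code 0010 → (2.000,0.749)–(2.568,1.000)
cell (2,1): code 0011 → (2.568,1.000)–(2.881,2.000)
cell (2,2): code 0011 → (2.881,2.000)–(2.265,3.000)
cell (2,3): code 0001 → (2.265,3.000)–(2.000,3.404)
total: 10 segments, chained into 1 closed loop(s), length Σ = 7.017387

segments=10 loops=1 length=7.017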